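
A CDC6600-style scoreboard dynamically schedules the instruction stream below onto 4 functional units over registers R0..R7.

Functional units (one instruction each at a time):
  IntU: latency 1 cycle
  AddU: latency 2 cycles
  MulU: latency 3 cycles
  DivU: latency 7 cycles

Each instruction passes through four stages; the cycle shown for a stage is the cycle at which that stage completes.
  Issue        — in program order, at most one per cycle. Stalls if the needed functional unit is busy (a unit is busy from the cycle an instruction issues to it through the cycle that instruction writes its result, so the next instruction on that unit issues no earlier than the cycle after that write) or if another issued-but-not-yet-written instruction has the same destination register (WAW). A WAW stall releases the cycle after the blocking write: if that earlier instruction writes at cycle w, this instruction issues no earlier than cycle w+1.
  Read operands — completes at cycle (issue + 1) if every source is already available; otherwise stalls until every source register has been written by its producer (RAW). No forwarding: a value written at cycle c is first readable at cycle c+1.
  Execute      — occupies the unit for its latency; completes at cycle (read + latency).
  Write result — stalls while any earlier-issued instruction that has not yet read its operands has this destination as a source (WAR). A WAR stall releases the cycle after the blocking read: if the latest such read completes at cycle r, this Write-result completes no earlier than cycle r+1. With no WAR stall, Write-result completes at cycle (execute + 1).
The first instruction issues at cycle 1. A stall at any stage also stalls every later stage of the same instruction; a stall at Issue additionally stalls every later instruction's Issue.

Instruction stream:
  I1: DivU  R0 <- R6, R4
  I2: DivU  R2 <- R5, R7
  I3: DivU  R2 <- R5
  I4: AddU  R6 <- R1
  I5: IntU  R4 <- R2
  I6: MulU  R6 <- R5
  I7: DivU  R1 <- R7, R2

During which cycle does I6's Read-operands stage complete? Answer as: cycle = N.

cycle = 28

c1: issue I1 (DivU)
c2: I1 read-ops
c9: I1 finished on DivU
c10: I1→R0
c11: issue I2 (DivU)
c12: I2 read-ops
c19: I2 finished on DivU
c20: I2→R2
c21: issue I3 (DivU)
c22: I3 read-ops · issue I4 (AddU)
c23: I4 read-ops · issue I5 (IntU)
c25: I4 finished on AddU
c26: I4→R6
c27: issue I6 (MulU)
c28: I6 read-ops
c29: I3 finished on DivU
c30: I3→R2
c31: I5 read-ops · I6 finished on MulU · issue I7 (DivU)
c32: I5 finished on IntU · I6→R6 · I7 read-ops
c33: I5→R4
c39: I7 finished on DivU
c40: I7→R1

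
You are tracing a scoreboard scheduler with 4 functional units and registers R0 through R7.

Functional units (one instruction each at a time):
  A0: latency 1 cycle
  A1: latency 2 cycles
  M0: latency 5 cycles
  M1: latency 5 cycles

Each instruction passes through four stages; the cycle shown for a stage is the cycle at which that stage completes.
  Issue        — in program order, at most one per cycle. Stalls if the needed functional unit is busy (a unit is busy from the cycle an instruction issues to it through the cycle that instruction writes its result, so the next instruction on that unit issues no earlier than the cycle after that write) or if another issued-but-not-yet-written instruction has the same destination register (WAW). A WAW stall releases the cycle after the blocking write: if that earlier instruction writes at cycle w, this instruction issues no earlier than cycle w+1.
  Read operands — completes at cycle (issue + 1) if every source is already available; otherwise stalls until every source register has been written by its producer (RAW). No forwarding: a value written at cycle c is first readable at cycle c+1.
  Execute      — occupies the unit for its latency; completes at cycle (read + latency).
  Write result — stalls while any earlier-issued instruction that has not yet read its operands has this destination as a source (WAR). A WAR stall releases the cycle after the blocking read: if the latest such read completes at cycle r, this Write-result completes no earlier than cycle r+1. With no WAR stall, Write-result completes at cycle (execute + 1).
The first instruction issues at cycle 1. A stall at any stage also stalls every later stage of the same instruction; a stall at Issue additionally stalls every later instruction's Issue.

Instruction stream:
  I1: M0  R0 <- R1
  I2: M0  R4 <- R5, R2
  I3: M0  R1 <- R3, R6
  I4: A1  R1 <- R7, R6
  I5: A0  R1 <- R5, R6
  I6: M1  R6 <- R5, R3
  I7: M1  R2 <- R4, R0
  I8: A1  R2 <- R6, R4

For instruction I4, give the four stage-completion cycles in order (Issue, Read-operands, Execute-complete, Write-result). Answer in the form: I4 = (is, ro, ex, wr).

I4 = (25, 26, 28, 29)

cycle 1: issue I1 (M0)
cycle 2: I1 read-ops
cycle 7: I1 finished on M0
cycle 8: I1→R0
cycle 9: issue I2 (M0)
cycle 10: I2 read-ops
cycle 15: I2 finished on M0
cycle 16: I2→R4
cycle 17: issue I3 (M0)
cycle 18: I3 read-ops
cycle 23: I3 finished on M0
cycle 24: I3→R1
cycle 25: issue I4 (A1)
cycle 26: I4 read-ops
cycle 28: I4 finished on A1
cycle 29: I4→R1
cycle 30: issue I5 (A0)
cycle 31: I5 read-ops, issue I6 (M1)
cycle 32: I5 finished on A0, I6 read-ops
cycle 33: I5→R1
cycle 37: I6 finished on M1
cycle 38: I6→R6
cycle 39: issue I7 (M1)
cycle 40: I7 read-ops
cycle 45: I7 finished on M1
cycle 46: I7→R2
cycle 47: issue I8 (A1)
cycle 48: I8 read-ops
cycle 50: I8 finished on A1
cycle 51: I8→R2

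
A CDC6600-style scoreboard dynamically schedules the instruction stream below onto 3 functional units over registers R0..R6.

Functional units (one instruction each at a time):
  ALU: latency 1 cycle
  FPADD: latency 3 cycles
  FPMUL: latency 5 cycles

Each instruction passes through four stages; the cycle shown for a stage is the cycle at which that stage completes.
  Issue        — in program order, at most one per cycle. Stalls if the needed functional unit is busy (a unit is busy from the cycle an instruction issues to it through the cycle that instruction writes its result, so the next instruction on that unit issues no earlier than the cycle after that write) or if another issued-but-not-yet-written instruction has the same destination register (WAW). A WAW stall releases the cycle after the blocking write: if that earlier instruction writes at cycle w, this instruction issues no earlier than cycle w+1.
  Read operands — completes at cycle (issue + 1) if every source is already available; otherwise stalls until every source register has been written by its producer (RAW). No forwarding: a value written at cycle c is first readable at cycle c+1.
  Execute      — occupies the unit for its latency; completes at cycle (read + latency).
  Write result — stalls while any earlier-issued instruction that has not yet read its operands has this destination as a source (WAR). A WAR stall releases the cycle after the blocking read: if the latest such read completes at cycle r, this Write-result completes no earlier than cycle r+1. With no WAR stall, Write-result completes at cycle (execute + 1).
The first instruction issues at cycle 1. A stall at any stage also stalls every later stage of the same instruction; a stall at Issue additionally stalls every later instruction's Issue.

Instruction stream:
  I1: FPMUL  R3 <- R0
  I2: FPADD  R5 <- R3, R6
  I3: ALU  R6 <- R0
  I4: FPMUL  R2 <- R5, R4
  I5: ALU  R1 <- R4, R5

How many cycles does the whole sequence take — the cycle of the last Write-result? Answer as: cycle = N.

cycle = 20

cycle 1: I1 dispatched to FPMUL
cycle 2: I1 operands ready, I2 dispatched to FPADD
cycle 3: I3 dispatched to ALU
cycle 4: I3 operands ready
cycle 5: I3 complete
cycle 7: I1 complete
cycle 8: R3←I1
cycle 9: I2 operands ready, I4 dispatched to FPMUL
cycle 10: R6←I3
cycle 11: I5 dispatched to ALU
cycle 12: I2 complete
cycle 13: R5←I2
cycle 14: I4 operands ready, I5 operands ready
cycle 15: I5 complete
cycle 16: R1←I5
cycle 19: I4 complete
cycle 20: R2←I4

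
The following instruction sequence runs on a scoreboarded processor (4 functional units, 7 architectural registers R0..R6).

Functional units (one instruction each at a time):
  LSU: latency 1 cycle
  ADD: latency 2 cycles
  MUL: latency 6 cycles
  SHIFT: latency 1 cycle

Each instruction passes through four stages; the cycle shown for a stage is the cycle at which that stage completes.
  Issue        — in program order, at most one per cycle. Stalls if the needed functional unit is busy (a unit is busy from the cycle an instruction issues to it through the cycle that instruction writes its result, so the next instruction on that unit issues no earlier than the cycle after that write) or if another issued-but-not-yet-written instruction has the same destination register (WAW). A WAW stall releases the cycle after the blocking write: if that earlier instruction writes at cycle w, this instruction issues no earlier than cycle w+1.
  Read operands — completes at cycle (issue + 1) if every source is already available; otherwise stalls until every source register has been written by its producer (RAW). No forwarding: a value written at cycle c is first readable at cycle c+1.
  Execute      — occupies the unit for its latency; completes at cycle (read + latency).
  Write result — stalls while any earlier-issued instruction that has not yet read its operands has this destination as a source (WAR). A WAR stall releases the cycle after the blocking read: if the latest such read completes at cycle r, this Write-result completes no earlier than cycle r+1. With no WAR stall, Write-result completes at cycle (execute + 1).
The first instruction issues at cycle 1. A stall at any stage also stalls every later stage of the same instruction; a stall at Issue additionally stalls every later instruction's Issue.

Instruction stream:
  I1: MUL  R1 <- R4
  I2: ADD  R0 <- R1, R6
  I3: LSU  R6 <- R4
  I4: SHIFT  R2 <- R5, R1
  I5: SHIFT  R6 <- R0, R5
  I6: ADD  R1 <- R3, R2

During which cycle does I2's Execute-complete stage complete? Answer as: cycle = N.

cycle = 12

  I1 | 1 | 2 | 8 | 9
  I2 | 2 | 10 | 12 | 13   RAW R1: wait I1 write@9
  I3 | 3 | 4 | 5 | 11   WAR R6: wait I2 read@10
  I4 | 4 | 10 | 11 | 12   RAW R1: wait I1 write@9
  I5 | 13 | 14 | 15 | 16   struct: SHIFT busy until I4 writes@12
  I6 | 14 | 15 | 17 | 18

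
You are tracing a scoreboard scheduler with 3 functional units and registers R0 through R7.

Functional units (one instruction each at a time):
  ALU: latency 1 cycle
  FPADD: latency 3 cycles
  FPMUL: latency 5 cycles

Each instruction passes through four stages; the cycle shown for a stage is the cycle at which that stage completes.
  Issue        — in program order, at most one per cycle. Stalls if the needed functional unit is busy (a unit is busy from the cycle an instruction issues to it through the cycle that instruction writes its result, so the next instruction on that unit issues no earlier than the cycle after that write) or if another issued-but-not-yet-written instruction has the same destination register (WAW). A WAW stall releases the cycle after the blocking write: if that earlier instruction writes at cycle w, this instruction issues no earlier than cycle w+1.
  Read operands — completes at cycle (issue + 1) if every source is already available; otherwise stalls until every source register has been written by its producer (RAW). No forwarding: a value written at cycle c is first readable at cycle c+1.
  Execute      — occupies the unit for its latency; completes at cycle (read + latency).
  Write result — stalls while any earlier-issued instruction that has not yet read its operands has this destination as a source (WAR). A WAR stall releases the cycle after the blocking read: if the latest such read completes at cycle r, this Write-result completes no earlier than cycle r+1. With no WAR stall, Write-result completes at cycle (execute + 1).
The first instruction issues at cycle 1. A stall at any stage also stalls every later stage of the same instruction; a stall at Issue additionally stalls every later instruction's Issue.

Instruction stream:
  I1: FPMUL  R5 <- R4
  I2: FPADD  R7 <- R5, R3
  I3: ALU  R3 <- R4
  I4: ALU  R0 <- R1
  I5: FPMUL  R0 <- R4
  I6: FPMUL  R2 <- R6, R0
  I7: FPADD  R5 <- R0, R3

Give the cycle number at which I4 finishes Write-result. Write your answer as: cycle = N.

  I1 | 1 | 2 | 7 | 8
  I2 | 2 | 9 | 12 | 13   RAW R5: wait I1 write@8
  I3 | 3 | 4 | 5 | 10   WAR R3: wait I2 read@9
  I4 | 11 | 12 | 13 | 14   struct: ALU busy until I3 writes@10
  I5 | 15 | 16 | 21 | 22   WAW R0: wait I4 write@14
  I6 | 23 | 24 | 29 | 30   struct: FPMUL busy until I5 writes@22
  I7 | 24 | 25 | 28 | 29

cycle = 14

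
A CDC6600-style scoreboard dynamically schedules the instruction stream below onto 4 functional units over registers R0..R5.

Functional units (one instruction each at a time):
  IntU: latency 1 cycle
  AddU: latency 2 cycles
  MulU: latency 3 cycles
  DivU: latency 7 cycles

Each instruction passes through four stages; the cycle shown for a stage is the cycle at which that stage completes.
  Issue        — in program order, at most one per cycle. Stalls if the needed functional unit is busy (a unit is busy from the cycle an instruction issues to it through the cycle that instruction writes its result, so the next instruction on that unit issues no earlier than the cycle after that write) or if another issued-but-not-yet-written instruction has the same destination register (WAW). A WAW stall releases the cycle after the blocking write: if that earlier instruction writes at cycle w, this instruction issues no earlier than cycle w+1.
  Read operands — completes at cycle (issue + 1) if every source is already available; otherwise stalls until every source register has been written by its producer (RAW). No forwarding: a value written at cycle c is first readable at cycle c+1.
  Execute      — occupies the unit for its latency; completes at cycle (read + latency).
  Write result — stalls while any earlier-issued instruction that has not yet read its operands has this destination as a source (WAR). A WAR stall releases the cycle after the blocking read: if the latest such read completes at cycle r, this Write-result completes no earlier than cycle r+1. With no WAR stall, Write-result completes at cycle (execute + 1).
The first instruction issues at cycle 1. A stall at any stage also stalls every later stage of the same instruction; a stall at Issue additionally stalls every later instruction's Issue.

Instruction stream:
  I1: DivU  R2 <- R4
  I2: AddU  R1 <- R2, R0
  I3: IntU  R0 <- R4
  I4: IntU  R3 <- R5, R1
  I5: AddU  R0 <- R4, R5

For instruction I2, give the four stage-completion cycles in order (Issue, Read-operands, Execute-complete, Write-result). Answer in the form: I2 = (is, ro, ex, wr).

t=1  I1 dispatched to DivU
t=2  I1 operands ready · I2 dispatched to AddU
t=3  I3 dispatched to IntU
t=4  I3 operands ready
t=5  I3 complete
t=9  I1 complete
t=10  R2←I1
t=11  I2 operands ready
t=12  R0←I3
t=13  I2 complete · I4 dispatched to IntU
t=14  R1←I2
t=15  I4 operands ready · I5 dispatched to AddU
t=16  I4 complete · I5 operands ready
t=17  R3←I4
t=18  I5 complete
t=19  R0←I5

I2 = (2, 11, 13, 14)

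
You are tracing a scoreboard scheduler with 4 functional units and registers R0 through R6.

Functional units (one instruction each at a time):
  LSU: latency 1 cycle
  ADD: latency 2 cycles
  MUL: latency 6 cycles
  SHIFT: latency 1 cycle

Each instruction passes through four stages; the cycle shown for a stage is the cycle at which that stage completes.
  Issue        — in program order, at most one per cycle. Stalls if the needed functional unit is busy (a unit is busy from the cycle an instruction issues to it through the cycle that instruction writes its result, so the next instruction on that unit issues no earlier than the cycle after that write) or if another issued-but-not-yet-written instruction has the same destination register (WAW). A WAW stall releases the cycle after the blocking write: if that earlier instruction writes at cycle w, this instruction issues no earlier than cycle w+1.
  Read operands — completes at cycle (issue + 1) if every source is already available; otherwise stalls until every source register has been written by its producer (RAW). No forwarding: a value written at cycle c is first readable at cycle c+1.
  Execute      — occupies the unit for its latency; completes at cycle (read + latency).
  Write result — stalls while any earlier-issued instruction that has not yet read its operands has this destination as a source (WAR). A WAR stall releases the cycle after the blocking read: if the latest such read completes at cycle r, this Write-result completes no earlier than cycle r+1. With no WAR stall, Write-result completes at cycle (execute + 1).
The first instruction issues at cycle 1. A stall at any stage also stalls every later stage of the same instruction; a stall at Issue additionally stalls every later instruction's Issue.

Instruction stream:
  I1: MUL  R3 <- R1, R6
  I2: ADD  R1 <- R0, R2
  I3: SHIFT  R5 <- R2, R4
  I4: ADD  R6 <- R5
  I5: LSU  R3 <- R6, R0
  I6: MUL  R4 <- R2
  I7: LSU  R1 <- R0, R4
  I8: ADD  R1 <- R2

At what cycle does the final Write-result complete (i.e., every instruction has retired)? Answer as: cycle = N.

cycle = 27

1) issue 1, read 2, done 8, write 9
2) issue 2, read 3, done 5, write 6
3) issue 3, read 4, done 5, write 6
4) issue 7, read 8, done 10, write 11  <struct: ADD busy until I2 writes@6>
5) issue 10, read 12, done 13, write 14  <WAW R3: wait I1 write@9 / RAW R6: wait I4 write@11>
6) issue 11, read 12, done 18, write 19
7) issue 15, read 20, done 21, write 22  <struct: LSU busy until I5 writes@14 / RAW R4: wait I6 write@19>
8) issue 23, read 24, done 26, write 27  <WAW R1: wait I7 write@22>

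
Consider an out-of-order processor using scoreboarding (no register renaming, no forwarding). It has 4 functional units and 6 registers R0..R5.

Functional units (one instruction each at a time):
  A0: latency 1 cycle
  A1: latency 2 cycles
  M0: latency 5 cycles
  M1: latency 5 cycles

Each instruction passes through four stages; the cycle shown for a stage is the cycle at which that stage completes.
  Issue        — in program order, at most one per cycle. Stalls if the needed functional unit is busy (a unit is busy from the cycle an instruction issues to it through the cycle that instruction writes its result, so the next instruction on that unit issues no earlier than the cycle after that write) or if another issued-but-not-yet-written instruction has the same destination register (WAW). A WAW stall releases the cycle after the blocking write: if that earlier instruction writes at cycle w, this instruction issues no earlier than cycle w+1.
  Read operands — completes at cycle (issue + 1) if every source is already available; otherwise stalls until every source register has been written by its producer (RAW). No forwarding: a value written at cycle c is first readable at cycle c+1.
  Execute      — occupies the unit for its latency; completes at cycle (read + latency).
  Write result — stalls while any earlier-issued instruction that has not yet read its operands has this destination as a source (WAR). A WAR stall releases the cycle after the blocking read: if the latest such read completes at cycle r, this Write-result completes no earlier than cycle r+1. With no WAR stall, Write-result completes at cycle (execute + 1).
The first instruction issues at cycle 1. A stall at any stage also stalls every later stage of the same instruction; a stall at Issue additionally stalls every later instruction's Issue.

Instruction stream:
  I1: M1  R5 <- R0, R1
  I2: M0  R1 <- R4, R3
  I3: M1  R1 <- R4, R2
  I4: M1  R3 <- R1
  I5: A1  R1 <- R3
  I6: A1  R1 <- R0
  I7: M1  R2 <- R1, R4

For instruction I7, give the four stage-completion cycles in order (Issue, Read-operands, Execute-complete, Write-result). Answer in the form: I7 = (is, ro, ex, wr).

I7 = (31, 35, 40, 41)

I1: IS=1 RO=2 EX=7 WR=8
I2: IS=2 RO=3 EX=8 WR=9
I3: IS=10 RO=11 EX=16 WR=17  [WAW R1: wait I2 write@9]
I4: IS=18 RO=19 EX=24 WR=25  [struct: M1 busy until I3 writes@17]
I5: IS=19 RO=26 EX=28 WR=29  [RAW R3: wait I4 write@25]
I6: IS=30 RO=31 EX=33 WR=34  [struct: A1 busy until I5 writes@29]
I7: IS=31 RO=35 EX=40 WR=41  [RAW R1: wait I6 write@34]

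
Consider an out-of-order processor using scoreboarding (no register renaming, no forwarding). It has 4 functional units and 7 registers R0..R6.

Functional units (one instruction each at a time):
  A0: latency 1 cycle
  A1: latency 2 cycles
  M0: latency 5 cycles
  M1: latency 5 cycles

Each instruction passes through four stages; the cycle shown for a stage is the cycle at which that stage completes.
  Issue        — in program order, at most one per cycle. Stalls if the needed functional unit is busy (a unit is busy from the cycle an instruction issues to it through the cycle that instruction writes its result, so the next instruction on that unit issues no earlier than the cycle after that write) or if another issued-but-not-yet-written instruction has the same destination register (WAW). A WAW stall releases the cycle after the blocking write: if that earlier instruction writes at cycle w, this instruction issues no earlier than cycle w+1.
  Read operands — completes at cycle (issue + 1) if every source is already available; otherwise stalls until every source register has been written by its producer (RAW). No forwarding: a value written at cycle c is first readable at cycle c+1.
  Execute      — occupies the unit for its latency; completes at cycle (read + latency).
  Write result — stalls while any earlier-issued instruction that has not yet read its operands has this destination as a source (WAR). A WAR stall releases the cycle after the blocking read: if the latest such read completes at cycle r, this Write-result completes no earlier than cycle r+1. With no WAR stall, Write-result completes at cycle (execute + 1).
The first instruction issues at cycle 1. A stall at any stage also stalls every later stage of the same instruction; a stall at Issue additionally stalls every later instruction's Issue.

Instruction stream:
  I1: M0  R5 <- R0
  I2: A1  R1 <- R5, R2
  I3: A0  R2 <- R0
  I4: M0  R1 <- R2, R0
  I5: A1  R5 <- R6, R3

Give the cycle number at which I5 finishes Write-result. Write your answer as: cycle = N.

cycle = 18

t=1  I1 issues→M0
t=2  I1 reads · I2 issues→A1
t=3  I3 issues→A0
t=4  I3 reads
t=5  I3 exec-done
t=7  I1 exec-done
t=8  I1 writes R5
t=9  I2 reads
t=10  I3 writes R2
t=11  I2 exec-done
t=12  I2 writes R1
t=13  I4 issues→M0
t=14  I4 reads · I5 issues→A1
t=15  I5 reads
t=17  I5 exec-done
t=18  I5 writes R5
t=19  I4 exec-done
t=20  I4 writes R1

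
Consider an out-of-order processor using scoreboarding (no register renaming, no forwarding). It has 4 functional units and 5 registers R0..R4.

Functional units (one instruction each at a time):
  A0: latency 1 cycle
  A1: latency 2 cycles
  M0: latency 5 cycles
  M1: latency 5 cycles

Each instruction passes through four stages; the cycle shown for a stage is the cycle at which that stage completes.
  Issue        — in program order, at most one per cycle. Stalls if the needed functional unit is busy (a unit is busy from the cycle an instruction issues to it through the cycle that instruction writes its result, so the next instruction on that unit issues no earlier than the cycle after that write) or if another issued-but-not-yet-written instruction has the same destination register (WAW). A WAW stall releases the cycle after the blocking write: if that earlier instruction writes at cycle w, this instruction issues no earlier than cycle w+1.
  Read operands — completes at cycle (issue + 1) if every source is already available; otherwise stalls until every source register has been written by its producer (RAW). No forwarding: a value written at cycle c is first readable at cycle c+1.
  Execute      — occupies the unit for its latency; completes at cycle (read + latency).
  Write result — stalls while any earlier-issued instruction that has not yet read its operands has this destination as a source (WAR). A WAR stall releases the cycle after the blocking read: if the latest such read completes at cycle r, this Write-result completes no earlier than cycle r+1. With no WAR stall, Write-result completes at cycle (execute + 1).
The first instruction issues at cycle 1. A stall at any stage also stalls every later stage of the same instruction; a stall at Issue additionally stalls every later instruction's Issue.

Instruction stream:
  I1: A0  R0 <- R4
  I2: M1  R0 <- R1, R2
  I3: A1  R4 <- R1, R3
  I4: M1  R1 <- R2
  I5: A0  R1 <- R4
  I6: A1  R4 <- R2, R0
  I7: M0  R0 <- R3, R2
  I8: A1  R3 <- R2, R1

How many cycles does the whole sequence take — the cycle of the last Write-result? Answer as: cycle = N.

cycle = 31

cycle 1: I1→A0
cycle 2: I1 RO
cycle 3: I1 EX
cycle 4: I1 WR R0
cycle 5: I2→M1
cycle 6: I2 RO; I3→A1
cycle 7: I3 RO
cycle 9: I3 EX
cycle 10: I3 WR R4
cycle 11: I2 EX
cycle 12: I2 WR R0
cycle 13: I4→M1
cycle 14: I4 RO
cycle 19: I4 EX
cycle 20: I4 WR R1
cycle 21: I5→A0
cycle 22: I5 RO; I6→A1
cycle 23: I5 EX; I6 RO; I7→M0
cycle 24: I5 WR R1; I7 RO
cycle 25: I6 EX
cycle 26: I6 WR R4
cycle 27: I8→A1
cycle 28: I8 RO
cycle 29: I7 EX
cycle 30: I7 WR R0; I8 EX
cycle 31: I8 WR R3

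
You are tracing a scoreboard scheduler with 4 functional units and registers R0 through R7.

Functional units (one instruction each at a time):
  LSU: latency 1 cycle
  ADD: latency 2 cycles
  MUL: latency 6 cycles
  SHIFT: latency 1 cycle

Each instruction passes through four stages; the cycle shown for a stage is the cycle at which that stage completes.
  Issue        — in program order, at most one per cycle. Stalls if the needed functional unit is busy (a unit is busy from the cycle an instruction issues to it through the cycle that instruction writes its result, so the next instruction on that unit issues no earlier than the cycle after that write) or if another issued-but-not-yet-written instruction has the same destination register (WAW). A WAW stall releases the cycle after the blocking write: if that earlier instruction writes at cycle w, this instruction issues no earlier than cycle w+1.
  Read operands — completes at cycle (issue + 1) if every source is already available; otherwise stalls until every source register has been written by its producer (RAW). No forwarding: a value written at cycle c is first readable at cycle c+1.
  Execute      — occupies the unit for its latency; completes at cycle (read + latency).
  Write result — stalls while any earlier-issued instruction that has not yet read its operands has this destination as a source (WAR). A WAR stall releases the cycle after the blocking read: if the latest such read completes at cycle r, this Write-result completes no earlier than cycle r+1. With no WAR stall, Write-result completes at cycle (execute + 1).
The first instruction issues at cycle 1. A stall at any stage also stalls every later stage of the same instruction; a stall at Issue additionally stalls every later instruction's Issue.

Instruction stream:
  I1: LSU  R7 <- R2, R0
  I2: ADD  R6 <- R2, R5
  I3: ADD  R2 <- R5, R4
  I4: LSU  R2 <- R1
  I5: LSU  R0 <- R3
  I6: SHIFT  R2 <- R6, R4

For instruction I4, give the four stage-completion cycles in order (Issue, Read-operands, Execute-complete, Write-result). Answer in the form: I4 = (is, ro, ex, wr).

t=1  I1 dispatched to LSU
t=2  I1 operands ready | I2 dispatched to ADD
t=3  I1 complete | I2 operands ready
t=4  R7←I1
t=5  I2 complete
t=6  R6←I2
t=7  I3 dispatched to ADD
t=8  I3 operands ready
t=10  I3 complete
t=11  R2←I3
t=12  I4 dispatched to LSU
t=13  I4 operands ready
t=14  I4 complete
t=15  R2←I4
t=16  I5 dispatched to LSU
t=17  I5 operands ready | I6 dispatched to SHIFT
t=18  I5 complete | I6 operands ready
t=19  R0←I5 | I6 complete
t=20  R2←I6

I4 = (12, 13, 14, 15)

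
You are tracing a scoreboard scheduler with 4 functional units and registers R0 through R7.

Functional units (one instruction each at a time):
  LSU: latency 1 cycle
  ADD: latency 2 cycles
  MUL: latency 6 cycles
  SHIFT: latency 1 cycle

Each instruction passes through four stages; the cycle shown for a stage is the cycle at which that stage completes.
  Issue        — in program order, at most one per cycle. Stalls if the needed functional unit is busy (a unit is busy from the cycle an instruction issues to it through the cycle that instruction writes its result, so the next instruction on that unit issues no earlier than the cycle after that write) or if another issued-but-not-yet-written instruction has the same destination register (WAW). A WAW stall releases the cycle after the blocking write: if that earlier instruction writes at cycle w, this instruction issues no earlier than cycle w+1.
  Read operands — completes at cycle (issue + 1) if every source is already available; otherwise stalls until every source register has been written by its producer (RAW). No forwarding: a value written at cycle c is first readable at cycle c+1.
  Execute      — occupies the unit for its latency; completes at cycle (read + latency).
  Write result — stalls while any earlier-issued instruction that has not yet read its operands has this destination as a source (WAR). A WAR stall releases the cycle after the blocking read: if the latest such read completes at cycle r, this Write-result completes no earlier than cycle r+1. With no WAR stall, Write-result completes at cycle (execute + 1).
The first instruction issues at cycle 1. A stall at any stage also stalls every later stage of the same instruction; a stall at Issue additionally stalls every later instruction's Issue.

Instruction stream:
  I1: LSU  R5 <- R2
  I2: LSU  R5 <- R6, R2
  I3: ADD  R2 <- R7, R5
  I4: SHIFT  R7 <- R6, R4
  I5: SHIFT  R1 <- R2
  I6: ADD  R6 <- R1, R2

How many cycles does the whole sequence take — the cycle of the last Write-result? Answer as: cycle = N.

  I1 | 1 | 2 | 3 | 4
  I2 | 5 | 6 | 7 | 8   struct: LSU busy until I1 writes@4
  I3 | 6 | 9 | 11 | 12   RAW R5: wait I2 write@8
  I4 | 7 | 8 | 9 | 10
  I5 | 11 | 13 | 14 | 15   struct: SHIFT busy until I4 writes@10 · RAW R2: wait I3 write@12
  I6 | 13 | 16 | 18 | 19   struct: ADD busy until I3 writes@12 · RAW R1: wait I5 write@15

cycle = 19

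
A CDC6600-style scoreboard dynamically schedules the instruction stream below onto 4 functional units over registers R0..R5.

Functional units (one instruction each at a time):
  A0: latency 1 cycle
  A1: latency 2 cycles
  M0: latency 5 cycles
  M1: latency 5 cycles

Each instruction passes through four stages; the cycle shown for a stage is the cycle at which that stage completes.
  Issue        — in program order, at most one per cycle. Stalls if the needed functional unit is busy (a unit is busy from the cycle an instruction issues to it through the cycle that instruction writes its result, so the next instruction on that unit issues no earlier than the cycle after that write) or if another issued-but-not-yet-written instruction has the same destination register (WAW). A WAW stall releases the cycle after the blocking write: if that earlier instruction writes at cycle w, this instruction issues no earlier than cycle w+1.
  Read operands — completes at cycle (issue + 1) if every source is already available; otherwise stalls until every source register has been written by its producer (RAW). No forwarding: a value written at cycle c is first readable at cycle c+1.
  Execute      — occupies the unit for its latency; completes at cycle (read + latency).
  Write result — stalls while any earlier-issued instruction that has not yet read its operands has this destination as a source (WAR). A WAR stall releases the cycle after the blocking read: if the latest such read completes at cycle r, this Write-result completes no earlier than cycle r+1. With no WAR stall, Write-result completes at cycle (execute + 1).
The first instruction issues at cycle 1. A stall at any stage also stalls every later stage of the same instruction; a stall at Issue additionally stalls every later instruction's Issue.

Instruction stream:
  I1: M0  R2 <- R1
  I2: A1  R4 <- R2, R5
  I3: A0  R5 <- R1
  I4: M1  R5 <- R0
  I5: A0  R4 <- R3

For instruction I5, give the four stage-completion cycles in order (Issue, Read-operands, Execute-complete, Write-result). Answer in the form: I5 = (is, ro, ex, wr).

[1] issue I1 (M0)
[2] I1 read-ops | issue I2 (A1)
[3] issue I3 (A0)
[4] I3 read-ops
[5] I3 finished on A0
[7] I1 finished on M0
[8] I1→R2
[9] I2 read-ops
[10] I3→R5
[11] I2 finished on A1 | issue I4 (M1)
[12] I2→R4 | I4 read-ops
[13] issue I5 (A0)
[14] I5 read-ops
[15] I5 finished on A0
[16] I5→R4
[17] I4 finished on M1
[18] I4→R5

I5 = (13, 14, 15, 16)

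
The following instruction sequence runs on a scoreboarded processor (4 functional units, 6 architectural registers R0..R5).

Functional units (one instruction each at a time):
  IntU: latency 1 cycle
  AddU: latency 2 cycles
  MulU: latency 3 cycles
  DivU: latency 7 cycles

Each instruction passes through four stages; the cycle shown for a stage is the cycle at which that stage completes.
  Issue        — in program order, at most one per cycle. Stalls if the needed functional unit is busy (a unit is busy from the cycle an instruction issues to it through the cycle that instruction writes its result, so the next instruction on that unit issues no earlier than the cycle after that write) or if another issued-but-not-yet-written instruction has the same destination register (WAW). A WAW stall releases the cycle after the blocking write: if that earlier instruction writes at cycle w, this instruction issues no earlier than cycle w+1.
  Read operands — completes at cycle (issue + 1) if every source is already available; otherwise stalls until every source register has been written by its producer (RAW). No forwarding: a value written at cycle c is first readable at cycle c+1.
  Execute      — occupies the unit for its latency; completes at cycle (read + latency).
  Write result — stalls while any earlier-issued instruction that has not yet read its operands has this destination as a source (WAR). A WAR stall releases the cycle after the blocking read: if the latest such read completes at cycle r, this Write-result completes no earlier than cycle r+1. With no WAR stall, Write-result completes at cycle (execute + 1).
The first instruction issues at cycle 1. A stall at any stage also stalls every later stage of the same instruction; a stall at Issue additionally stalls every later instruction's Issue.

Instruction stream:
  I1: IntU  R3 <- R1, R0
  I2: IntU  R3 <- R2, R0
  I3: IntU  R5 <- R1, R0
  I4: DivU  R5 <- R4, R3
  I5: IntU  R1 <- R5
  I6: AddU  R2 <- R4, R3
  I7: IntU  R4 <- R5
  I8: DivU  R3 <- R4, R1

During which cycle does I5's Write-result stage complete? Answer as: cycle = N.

I1  is:1  ro:2  ex:3  wr:4
I2  is:5  ro:6  ex:7  wr:8  — struct: IntU busy until I1 writes@4
I3  is:9  ro:10  ex:11  wr:12  — struct: IntU busy until I2 writes@8
I4  is:13  ro:14  ex:21  wr:22  — WAW R5: wait I3 write@12
I5  is:14  ro:23  ex:24  wr:25  — RAW R5: wait I4 write@22
I6  is:15  ro:16  ex:18  wr:19
I7  is:26  ro:27  ex:28  wr:29  — struct: IntU busy until I5 writes@25
I8  is:27  ro:30  ex:37  wr:38  — RAW R4: wait I7 write@29

cycle = 25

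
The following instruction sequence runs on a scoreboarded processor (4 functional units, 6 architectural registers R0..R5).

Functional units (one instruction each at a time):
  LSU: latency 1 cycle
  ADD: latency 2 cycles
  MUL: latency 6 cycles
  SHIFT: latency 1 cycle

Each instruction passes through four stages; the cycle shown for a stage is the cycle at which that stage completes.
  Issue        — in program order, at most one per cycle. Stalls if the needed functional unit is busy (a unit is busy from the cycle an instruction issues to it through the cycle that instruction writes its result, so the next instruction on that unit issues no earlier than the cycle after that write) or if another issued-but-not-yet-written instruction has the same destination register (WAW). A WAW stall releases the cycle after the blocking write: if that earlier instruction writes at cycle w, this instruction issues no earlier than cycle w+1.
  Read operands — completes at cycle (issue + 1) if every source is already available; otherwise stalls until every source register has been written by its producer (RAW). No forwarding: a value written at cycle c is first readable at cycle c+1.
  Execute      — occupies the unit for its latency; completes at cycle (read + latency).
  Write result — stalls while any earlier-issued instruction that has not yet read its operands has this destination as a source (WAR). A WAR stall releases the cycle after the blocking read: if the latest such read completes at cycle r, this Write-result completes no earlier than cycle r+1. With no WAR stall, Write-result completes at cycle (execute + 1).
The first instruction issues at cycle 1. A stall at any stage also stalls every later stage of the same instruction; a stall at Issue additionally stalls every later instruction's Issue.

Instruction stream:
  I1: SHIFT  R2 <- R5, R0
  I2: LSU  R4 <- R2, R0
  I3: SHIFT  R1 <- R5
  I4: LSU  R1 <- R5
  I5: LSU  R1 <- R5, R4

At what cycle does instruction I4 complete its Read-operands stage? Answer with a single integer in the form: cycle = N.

cycle = 10

I1  is:1  ro:2  ex:3  wr:4
I2  is:2  ro:5  ex:6  wr:7  — RAW R2: wait I1 write@4
I3  is:5  ro:6  ex:7  wr:8  — struct: SHIFT busy until I1 writes@4
I4  is:9  ro:10  ex:11  wr:12  — WAW R1: wait I3 write@8
I5  is:13  ro:14  ex:15  wr:16  — struct: LSU busy until I4 writes@12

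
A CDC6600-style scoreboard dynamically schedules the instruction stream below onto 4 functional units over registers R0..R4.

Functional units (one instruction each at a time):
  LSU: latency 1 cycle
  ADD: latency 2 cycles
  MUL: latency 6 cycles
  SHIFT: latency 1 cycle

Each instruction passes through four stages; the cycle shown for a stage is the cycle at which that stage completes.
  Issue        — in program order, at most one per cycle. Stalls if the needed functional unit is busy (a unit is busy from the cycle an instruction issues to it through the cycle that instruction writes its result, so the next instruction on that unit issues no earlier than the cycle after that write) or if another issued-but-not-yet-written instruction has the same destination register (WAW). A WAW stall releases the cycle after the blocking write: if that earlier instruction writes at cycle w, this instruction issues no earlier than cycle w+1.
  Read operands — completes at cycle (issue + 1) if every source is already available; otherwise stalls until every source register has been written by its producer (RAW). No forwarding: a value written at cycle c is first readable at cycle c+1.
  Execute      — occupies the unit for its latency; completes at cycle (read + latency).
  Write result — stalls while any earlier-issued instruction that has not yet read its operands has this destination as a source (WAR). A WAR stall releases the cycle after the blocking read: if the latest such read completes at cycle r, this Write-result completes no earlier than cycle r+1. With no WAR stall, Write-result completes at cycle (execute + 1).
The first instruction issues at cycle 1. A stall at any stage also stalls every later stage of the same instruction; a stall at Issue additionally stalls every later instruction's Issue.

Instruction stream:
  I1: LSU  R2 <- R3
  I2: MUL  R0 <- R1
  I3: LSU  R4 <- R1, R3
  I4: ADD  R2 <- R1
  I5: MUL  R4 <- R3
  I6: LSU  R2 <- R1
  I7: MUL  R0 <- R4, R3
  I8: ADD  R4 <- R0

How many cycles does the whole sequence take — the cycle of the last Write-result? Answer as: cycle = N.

  I1 | 1 | 2 | 3 | 4
  I2 | 2 | 3 | 9 | 10
  I3 | 5 | 6 | 7 | 8   struct: LSU busy until I1 writes@4
  I4 | 6 | 7 | 9 | 10
  I5 | 11 | 12 | 18 | 19   struct: MUL busy until I2 writes@10
  I6 | 12 | 13 | 14 | 15
  I7 | 20 | 21 | 27 | 28   struct: MUL busy until I5 writes@19
  I8 | 21 | 29 | 31 | 32   RAW R0: wait I7 write@28

cycle = 32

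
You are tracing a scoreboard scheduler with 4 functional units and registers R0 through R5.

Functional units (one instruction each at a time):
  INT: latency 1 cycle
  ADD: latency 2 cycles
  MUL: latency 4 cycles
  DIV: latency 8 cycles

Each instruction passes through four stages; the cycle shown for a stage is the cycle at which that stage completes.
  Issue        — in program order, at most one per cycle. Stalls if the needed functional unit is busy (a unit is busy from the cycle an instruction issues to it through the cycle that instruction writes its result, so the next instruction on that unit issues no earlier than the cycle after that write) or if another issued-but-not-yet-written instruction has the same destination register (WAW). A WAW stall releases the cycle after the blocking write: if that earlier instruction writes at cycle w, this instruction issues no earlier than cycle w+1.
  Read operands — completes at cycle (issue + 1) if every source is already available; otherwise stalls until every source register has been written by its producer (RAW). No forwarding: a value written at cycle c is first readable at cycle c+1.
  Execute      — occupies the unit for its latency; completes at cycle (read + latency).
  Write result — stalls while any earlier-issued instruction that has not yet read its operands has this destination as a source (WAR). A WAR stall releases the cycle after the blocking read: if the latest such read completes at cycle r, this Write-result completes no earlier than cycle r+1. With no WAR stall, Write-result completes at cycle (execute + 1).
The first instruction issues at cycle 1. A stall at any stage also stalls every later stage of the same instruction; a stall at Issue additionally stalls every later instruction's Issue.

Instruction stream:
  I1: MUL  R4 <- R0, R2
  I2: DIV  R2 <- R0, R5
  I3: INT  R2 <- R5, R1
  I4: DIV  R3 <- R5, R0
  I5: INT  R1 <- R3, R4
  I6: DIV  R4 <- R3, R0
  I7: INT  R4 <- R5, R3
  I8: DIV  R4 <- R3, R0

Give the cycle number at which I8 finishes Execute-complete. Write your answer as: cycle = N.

[I1] 1/2/6/7
[I2] 2/3/11/12
[I3] 13/14/15/16  (WAW R2: wait I2 write@12)
[I4] 14/15/23/24
[I5] 17/25/26/27  (struct: INT busy until I3 writes@16; RAW R3: wait I4 write@24)
[I6] 25/26/34/35  (struct: DIV busy until I4 writes@24)
[I7] 36/37/38/39  (WAW R4: wait I6 write@35)
[I8] 40/41/49/50  (WAW R4: wait I7 write@39)

cycle = 49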